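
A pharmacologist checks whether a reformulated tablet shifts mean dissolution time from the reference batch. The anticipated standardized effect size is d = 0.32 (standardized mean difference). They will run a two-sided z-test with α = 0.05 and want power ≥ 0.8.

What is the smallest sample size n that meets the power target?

For power 0.8 need Φ(δ − z_{0.025}) = 0.8, so δ = z_{0.025} + z_{0.20} = 1.960 + 0.842 = 2.802.
(For δ > 0 the lower-tail rejection region contributes negligibly to power, so the one-term inversion is standard.)
δ = d·√n ⇒ n = (δ/d)² = (2.802 / 0.32)² = 76.65.
Rounding up, n = 77.

n = 77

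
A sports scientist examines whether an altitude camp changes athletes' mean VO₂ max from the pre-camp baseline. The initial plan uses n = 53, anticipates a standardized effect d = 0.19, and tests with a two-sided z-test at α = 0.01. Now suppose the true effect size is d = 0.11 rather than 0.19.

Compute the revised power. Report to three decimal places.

Power ≈ 0.038

With d = 0.11: δ = d·√n = 0.11 × √53 = 0.8008. Critical value z_{0.005} = 2.576.
Revised power = Φ(δ − 2.576) + Φ(−δ − 2.576) = Φ(-1.775) + Φ(-3.377) = 0.0379 + 0.0004 = 0.0383.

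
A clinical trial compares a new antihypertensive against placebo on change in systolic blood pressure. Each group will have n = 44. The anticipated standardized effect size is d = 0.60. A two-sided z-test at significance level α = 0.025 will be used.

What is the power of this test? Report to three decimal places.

Power ≈ 0.717

Noncentrality parameter: δ = d·√(n/2) = 0.60 × √(44/2) = 2.8142
Critical value for a two-sided test at α = 0.025: z_{α/2} = 2.241.
Power = Φ(δ − 2.241) + Φ(−δ − 2.241) = Φ(0.573) + Φ(-5.056) = 0.7166 + 0.0000 = 0.7166.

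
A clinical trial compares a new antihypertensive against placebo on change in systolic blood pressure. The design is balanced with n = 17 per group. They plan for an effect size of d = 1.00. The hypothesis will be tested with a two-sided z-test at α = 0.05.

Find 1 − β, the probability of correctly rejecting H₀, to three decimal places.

Noncentrality parameter: δ = d·√(n/2) = 1.00 × √(17/2) = 2.9155
Critical value for a two-sided test at α = 0.05: z_{α/2} = 1.960.
Power = Φ(δ − 1.960) + Φ(−δ − 1.960) = Φ(0.956) + Φ(-4.875) = 0.8303 + 0.0000 = 0.8303.

Power ≈ 0.830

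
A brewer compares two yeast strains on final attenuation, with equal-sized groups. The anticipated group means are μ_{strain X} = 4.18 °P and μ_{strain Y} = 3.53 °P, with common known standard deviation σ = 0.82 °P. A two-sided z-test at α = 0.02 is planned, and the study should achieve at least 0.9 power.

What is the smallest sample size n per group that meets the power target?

n = 42 per group

Standardized effect: d = |μ_{strain X} − μ_{strain Y}| / σ = |4.18 − 3.53| / 0.82 = 0.7927
For power 0.9 need Φ(δ − z_{0.01}) = 0.9, so δ = z_{0.01} + z_{0.10} = 2.326 + 1.282 = 3.608.
(For δ > 0 the lower-tail rejection region contributes negligibly to power, so the one-term inversion is standard.)
δ = d·√(n/2) ⇒ n = 2(δ/d)² = 2 × (3.608 / 0.7927)² = 41.43.
Rounding up, n = 42 per group.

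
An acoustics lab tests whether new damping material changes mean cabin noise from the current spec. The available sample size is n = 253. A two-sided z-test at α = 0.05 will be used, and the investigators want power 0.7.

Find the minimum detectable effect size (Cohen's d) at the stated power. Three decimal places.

d ≈ 0.156

Need Φ(δ − 1.960) = 0.7, so δ = 1.960 + 0.524 = 2.484.
(Lower-tail contribution to power is negligible for δ > 0.)
δ = d·√n ⇒ d = δ/√n = 2.484/√253 = 0.1562.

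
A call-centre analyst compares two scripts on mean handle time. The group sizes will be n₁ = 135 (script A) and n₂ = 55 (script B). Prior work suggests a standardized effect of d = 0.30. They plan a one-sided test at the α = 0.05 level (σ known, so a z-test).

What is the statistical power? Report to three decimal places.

Noncentrality parameter: δ = d / √(1/n₁ + 1/n₂) = 0.30 / √(1/135 + 1/55) = 1.8754
Critical value for a one-sided test at α = 0.05: z_α = 1.645.
Power = Φ(δ − 1.645) = Φ(0.231) = 0.5912.

Power ≈ 0.591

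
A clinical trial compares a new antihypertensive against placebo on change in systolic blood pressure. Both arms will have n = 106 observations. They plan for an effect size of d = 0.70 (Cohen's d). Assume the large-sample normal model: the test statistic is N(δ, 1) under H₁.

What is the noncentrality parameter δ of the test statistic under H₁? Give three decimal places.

δ ≈ 5.096

The noncentrality parameter scales effect size by the design's sample-size factor: δ = d·√(n/2) = 0.70 × √(106/2) = 5.0961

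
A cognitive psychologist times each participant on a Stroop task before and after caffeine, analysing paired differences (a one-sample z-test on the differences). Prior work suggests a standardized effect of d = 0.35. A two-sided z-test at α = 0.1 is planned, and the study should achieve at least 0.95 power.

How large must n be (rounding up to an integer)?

n = 89

Set Φ(δ − 1.645) = 0.95; then δ − 1.645 = Φ⁻¹(0.95) = 1.645, giving δ = 3.290.
(For δ > 0 the lower-tail rejection region contributes negligibly to power, so the one-term inversion is standard.)
δ = d·√n ⇒ n = (δ/d)² = (3.290 / 0.35)² = 88.34.
Rounding up, n = 89.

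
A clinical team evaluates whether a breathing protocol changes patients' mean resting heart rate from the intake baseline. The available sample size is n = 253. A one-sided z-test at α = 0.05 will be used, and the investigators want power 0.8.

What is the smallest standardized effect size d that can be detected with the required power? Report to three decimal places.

d ≈ 0.156

Need Φ(δ − 1.645) = 0.8, so δ = 1.645 + 0.842 = 2.486.
δ = d·√n ⇒ d = δ/√n = 2.486/√253 = 0.1563.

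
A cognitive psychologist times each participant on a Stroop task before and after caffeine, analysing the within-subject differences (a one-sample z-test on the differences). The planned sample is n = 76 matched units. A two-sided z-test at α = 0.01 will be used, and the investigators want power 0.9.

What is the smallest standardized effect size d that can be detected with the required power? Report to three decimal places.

d ≈ 0.442

Need Φ(δ − 2.576) = 0.9, so δ = 2.576 + 1.282 = 3.857.
(Lower-tail contribution to power is negligible for δ > 0.)
δ = d·√n ⇒ d = δ/√n = 3.857/√76 = 0.4425.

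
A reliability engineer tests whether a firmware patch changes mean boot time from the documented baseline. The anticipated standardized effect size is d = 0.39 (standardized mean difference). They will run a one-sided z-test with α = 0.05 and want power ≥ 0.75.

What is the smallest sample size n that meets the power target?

For power 0.75 need Φ(δ − z_{0.05}) = 0.75, so δ = z_{0.05} + z_{0.25} = 1.645 + 0.674 = 2.319.
δ = d·√n ⇒ n = (δ/d)² = (2.319 / 0.39)² = 35.37.
Round up to the next whole unit.

n = 36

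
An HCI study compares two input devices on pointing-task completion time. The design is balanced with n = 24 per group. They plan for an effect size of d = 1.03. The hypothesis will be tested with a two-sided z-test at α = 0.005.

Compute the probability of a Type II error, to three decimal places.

β ≈ 0.223

Noncentrality parameter: δ = d·√(n/2) = 1.03 × √(24/2) = 3.5680
Critical value for a two-sided test at α = 0.005: z_{α/2} = 2.807.
Power = Φ(δ − 2.807) + Φ(−δ − 2.807) = Φ(0.761) + Φ(-6.375) = 0.7767 + 0.0000 = 0.7767.
Type II error: β = 1 − power = 1 − 0.7767 = 0.2233.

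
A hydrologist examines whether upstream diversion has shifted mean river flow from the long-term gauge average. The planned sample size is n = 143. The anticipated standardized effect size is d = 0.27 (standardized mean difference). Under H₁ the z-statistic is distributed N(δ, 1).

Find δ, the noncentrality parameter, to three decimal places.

The noncentrality parameter scales effect size by the design's sample-size factor: δ = d·√n = 0.27 × √143 = 3.2287

δ ≈ 3.229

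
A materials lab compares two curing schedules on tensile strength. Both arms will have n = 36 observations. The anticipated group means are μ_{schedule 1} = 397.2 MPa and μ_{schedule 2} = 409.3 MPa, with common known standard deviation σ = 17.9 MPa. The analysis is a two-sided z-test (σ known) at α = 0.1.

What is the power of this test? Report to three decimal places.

Power ≈ 0.889

Standardized effect: d = |μ_{schedule 1} − μ_{schedule 2}| / σ = |397.2 − 409.3| / 17.9 = 0.6760
Noncentrality parameter: δ = d·√(n/2) = 0.6760 × √(36/2) = 2.8679
Critical value for a two-sided test at α = 0.1: z_{α/2} = 1.645.
Power = Φ(δ − 1.645) + Φ(−δ − 1.645) = Φ(1.223) + Φ(-4.513) = 0.8893 + 0.0000 = 0.8894.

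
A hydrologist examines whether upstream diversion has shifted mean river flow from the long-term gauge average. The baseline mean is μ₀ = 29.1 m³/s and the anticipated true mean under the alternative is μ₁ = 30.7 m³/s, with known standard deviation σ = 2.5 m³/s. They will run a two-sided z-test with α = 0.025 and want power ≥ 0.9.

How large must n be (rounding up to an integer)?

Standardized effect: d = |μ₁ − μ₀| / σ = |30.7 − 29.1| / 2.5 = 0.6400
For power 0.9 need Φ(δ − z_{0.0125}) = 0.9, so δ = z_{0.0125} + z_{0.10} = 2.241 + 1.282 = 3.523.
(The Φ(−δ − z_{α/2}) term is vanishingly small for δ > 0 and is dropped in the standard sample-size formula.)
δ = d·√n ⇒ n = (δ/d)² = (3.523 / 0.6400)² = 30.30.
Round up to the next whole unit.

n = 31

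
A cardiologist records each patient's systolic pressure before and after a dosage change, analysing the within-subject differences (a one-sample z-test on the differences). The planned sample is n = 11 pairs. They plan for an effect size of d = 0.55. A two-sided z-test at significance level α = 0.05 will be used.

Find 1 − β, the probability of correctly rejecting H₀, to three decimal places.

Power ≈ 0.446

Noncentrality parameter: δ = d·√n = 0.55 × √11 = 1.8241
Critical value for a two-sided test at α = 0.05: z_{α/2} = 1.960.
Power = Φ(δ − 1.960) + Φ(−δ − 1.960) = Φ(-0.136) + Φ(-3.784) = 0.4460 + 0.0001 = 0.4461.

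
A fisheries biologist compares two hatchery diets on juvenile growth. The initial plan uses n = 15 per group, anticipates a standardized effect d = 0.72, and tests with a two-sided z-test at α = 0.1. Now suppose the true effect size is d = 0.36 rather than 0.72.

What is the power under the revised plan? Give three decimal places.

With d = 0.36: δ = d·√(n/2) = 0.36 × √(15/2) = 0.9859. Critical value z_{0.05} = 1.645.
Revised power = Φ(δ − 1.645) + Φ(−δ − 1.645) = Φ(-0.659) + Φ(-2.631) = 0.2550 + 0.0043 = 0.2592.

Power ≈ 0.259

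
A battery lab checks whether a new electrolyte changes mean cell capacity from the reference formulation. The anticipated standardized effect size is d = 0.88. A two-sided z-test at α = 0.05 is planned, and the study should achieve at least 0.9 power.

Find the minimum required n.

For power 0.9 need Φ(δ − z_{0.025}) = 0.9, so δ = z_{0.025} + z_{0.10} = 1.960 + 1.282 = 3.242.
(For δ > 0 the lower-tail rejection region contributes negligibly to power, so the one-term inversion is standard.)
δ = d·√n ⇒ n = (δ/d)² = (3.242 / 0.88)² = 13.57.
Rounding up, n = 14.

n = 14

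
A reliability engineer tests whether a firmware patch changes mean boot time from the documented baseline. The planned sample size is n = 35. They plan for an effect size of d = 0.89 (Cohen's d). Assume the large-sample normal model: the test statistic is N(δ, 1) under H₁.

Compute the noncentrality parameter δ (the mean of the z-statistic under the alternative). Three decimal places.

The noncentrality parameter scales effect size by the design's sample-size factor: δ = d·√n = 0.89 × √35 = 5.2653

δ ≈ 5.265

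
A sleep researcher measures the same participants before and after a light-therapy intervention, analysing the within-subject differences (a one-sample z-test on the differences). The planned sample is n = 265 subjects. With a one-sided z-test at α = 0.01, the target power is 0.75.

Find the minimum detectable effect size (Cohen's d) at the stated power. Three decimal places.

d ≈ 0.184

Required noncentrality: δ = z_{0.01} + z_{0.25} = 2.326 + 0.674 = 3.001.
δ = d·√n ⇒ d = δ/√n = 3.001/√265 = 0.1843.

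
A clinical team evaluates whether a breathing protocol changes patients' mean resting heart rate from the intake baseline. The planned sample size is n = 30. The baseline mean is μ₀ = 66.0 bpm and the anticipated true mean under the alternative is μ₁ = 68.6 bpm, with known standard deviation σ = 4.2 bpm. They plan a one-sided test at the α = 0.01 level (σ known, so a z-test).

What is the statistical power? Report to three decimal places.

Standardized effect: d = |μ₁ − μ₀| / σ = |68.6 − 66.0| / 4.2 = 0.6190
Noncentrality parameter: λ = d·√n = 0.6190 × √30 = 3.3907
One-sided α = 0.01 → critical value z_{0.01} = 2.326.
Power = Φ(λ − 2.326) = Φ(1.064) = 0.8564.

Power ≈ 0.856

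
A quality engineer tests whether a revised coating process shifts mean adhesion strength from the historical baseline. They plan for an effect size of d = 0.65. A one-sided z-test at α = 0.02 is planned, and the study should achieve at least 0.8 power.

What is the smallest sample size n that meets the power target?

Set Φ(δ − 2.054) = 0.8; then δ − 2.054 = Φ⁻¹(0.8) = 0.842, giving δ = 2.895.
δ = d·√n ⇒ n = (δ/d)² = (2.895 / 0.65)² = 19.84.
Round up to the next whole unit.

n = 20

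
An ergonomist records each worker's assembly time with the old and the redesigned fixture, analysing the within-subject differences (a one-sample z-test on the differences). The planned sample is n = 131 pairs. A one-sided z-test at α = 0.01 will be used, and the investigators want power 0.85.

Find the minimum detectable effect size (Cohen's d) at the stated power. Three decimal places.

d ≈ 0.294

Required noncentrality: δ = z_{0.01} + z_{0.15} = 2.326 + 1.036 = 3.363.
δ = d·√n ⇒ d = δ/√n = 3.363/√131 = 0.2938.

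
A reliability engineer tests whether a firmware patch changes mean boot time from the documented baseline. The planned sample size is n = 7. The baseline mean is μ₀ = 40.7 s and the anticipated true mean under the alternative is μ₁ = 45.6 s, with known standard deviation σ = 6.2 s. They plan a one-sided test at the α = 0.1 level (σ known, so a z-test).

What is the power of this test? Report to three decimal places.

Power ≈ 0.791

Standardized effect: d = |μ₁ − μ₀| / σ = |45.6 − 40.7| / 6.2 = 0.7903
Noncentrality parameter: δ = d·√n = 0.7903 × √7 = 2.0910
Critical value for a one-sided test at α = 0.1: z_α = 1.282.
Power = P(Z > 1.282 − δ) = Φ(0.809) = 0.7909.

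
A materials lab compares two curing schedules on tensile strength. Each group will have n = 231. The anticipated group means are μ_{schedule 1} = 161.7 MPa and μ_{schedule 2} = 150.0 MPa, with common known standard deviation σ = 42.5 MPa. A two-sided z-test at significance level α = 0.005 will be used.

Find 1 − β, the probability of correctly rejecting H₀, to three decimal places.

Standardized effect: d = |μ_{schedule 1} − μ_{schedule 2}| / σ = |161.7 − 150.0| / 42.5 = 0.2753
Noncentrality parameter: δ = d·√(n/2) = 0.2753 × √(231/2) = 2.9586
Two-sided α = 0.005 → critical value z_{0.0025} = 2.807.
Power = Φ(δ − 2.807) + Φ(−δ − 2.807) = Φ(0.152) + Φ(-5.766) = 0.5602 + 0.0000 = 0.5602.

Power ≈ 0.560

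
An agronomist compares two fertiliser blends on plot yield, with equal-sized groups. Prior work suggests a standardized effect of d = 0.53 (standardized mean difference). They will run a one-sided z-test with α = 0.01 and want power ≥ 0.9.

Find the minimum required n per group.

Set Φ(δ − 2.326) = 0.9; then δ − 2.326 = Φ⁻¹(0.9) = 1.282, giving δ = 3.608.
δ = d·√(n/2) ⇒ n = 2(δ/d)² = 2 × (3.608 / 0.53)² = 92.68.
Rounding up, n = 93 per group.

n = 93 per group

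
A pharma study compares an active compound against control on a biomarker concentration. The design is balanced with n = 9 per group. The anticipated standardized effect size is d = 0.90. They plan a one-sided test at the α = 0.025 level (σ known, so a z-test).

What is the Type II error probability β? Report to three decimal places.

β ≈ 0.520

Noncentrality parameter: δ = d·√(n/2) = 0.90 × √(9/2) = 1.9092
One-sided α = 0.025 → critical value z_{0.025} = 1.960.
Power = P(Z > 1.960 − δ) = Φ(-0.051) = 0.4798.
Type II error: β = 1 − power = 1 − 0.4798 = 0.5202.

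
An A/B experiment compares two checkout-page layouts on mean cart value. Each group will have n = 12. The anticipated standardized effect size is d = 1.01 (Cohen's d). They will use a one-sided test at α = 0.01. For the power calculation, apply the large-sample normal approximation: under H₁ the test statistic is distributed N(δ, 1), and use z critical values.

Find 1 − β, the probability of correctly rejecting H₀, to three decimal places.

Power ≈ 0.559

Noncentrality parameter: δ = d·√(n/2) = 1.01 × √(12/2) = 2.4740
One-sided α = 0.01 → critical value z_{0.01} = 2.326.
Power = Φ(δ − 2.326) = Φ(0.148) = 0.5587.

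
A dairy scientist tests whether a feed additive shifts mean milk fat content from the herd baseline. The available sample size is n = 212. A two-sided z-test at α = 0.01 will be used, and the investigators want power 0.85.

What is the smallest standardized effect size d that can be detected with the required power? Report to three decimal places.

Need Φ(δ − 2.576) = 0.85, so δ = 2.576 + 1.036 = 3.612.
(The second rejection-region term Φ(−δ − z_{α/2}) is negligible and dropped.)
δ = d·√n ⇒ d = δ/√n = 3.612/√212 = 0.2481.

d ≈ 0.248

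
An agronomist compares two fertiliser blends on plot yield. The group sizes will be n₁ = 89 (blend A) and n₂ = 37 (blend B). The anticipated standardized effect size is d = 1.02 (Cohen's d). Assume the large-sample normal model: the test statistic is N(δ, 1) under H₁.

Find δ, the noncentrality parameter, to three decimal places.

δ ≈ 5.214

The noncentrality parameter scales effect size by the design's sample-size factor: δ = d / √(1/n₁ + 1/n₂) = 1.02 / √(1/89 + 1/37) = 5.2145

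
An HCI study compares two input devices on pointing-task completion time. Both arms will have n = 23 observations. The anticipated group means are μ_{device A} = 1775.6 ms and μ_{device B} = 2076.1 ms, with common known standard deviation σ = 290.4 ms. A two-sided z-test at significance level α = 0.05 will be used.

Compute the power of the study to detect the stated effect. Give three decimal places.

Power ≈ 0.939

Standardized effect: d = |μ_{device A} − μ_{device B}| / σ = |1775.6 − 2076.1| / 290.4 = 1.0348
Noncentrality parameter: δ = d·√(n/2) = 1.0348 × √(23/2) = 3.5091
Two-sided α = 0.05 → critical value z_{0.025} = 1.960.
Power = Φ(δ − 1.960) + Φ(−δ − 1.960) = Φ(1.549) + Φ(-5.469) = 0.9393 + 0.0000 = 0.9393.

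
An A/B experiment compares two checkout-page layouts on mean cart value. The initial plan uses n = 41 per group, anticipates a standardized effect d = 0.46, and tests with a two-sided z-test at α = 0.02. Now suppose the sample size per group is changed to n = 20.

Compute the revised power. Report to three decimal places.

With n = 20 per group: δ = d·√(n/2) = 0.46 × √(20/2) = 1.4546. Critical value z_{0.01} = 2.326.
Revised power = Φ(δ − 2.326) + Φ(−δ − 2.326) = Φ(-0.872) + Φ(-3.781) = 0.1917 + 0.0001 = 0.1918.

Power ≈ 0.192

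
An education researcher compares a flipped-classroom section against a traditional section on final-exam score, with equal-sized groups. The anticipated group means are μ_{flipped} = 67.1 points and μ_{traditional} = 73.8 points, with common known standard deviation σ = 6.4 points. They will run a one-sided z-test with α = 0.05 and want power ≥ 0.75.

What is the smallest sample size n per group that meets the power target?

Standardized effect: d = |μ_{flipped} − μ_{traditional}| / σ = |67.1 − 73.8| / 6.4 = 1.0469
Set Φ(δ − 1.645) = 0.75; then δ − 1.645 = Φ⁻¹(0.75) = 0.674, giving δ = 2.319.
δ = d·√(n/2) ⇒ n = 2(δ/d)² = 2 × (2.319 / 1.0469)² = 9.82.
Round up to the next whole unit.

n = 10 per group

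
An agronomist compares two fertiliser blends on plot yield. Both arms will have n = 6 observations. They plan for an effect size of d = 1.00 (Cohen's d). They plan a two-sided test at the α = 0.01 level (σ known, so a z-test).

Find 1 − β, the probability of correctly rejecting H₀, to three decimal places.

Power ≈ 0.199

Noncentrality parameter: δ = d·√(n/2) = 1.00 × √(6/2) = 1.7321
Two-sided α = 0.01 → critical value z_{0.005} = 2.576.
Power = Φ(δ − 2.576) + Φ(−δ − 2.576) = Φ(-0.844) + Φ(-4.308) = 0.1994 + 0.0000 = 0.1994.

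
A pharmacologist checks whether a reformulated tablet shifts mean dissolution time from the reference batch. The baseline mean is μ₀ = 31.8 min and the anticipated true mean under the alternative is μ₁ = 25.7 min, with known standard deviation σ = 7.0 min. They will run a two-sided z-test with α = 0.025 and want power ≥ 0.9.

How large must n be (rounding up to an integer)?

n = 17

Standardized effect: d = |μ₁ − μ₀| / σ = |25.7 − 31.8| / 7.0 = 0.8714
Set Φ(δ − 2.241) = 0.9; then δ − 2.241 = Φ⁻¹(0.9) = 1.282, giving δ = 3.523.
(The Φ(−δ − z_{α/2}) term is vanishingly small for δ > 0 and is dropped in the standard sample-size formula.)
δ = d·√n ⇒ n = (δ/d)² = (3.523 / 0.8714)² = 16.34.
Rounding up, n = 17.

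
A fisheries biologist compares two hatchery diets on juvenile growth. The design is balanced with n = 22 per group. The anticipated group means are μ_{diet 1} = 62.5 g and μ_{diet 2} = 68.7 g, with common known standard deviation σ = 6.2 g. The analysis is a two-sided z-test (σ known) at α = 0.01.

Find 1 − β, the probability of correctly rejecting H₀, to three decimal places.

Standardized effect: d = |μ_{diet 1} − μ_{diet 2}| / σ = |62.5 − 68.7| / 6.2 = 1.0000
Noncentrality parameter: δ = d·√(n/2) = 1.0000 × √(22/2) = 3.3166
Two-sided α = 0.01 → critical value z_{0.005} = 2.576.
Power = Φ(δ − 2.576) + Φ(−δ − 2.576) = Φ(0.741) + Φ(-5.892) = 0.7706 + 0.0000 = 0.7706.

Power ≈ 0.771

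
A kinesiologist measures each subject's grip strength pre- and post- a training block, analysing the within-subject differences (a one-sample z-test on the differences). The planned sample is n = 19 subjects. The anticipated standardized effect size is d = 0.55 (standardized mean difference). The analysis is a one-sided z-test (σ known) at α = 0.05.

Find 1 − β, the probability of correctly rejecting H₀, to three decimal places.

Power ≈ 0.774

Noncentrality parameter: δ = d·√n = 0.55 × √19 = 2.3974
One-sided α = 0.05 → critical value z_{0.05} = 1.645.
Power = P(Z > 1.645 − δ) = Φ(0.753) = 0.7741.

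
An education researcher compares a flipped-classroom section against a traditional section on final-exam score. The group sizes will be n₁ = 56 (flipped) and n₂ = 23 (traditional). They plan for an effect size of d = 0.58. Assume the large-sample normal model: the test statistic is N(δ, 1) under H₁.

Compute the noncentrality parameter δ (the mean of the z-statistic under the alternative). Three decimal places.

The noncentrality parameter scales effect size by the design's sample-size factor: δ = d / √(1/n₁ + 1/n₂) = 0.58 / √(1/56 + 1/23) = 2.3419

δ ≈ 2.342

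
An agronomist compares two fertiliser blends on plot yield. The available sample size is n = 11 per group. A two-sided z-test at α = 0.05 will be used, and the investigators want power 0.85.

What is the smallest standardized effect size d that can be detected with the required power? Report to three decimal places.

Required noncentrality: δ = z_{0.025} + z_{0.15} = 1.960 + 1.036 = 2.996.
(Lower-tail contribution to power is negligible for δ > 0.)
δ = d·√(n/2) ⇒ d = δ/√(n/2) = 2.996/√(11/2) = 1.2777.

d ≈ 1.278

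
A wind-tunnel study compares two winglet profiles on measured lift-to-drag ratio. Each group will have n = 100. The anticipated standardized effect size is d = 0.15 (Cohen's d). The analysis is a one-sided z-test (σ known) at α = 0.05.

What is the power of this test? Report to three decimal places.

Noncentrality parameter: λ = d·√(n/2) = 0.15 × √(100/2) = 1.0607
One-sided α = 0.05 → critical value z_{0.05} = 1.645.
Power = Φ(λ − 1.645) = Φ(-0.584) = 0.2795.

Power ≈ 0.280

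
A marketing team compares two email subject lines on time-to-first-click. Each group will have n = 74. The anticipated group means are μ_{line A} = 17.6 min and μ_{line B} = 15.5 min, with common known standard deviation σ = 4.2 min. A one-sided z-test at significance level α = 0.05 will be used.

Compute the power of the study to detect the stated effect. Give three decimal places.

Standardized effect: d = |μ_{line A} − μ_{line B}| / σ = |17.6 − 15.5| / 4.2 = 0.5000
Noncentrality parameter: δ = d·√(n/2) = 0.5000 × √(74/2) = 3.0414
One-sided α = 0.05 → critical value z_{0.05} = 1.645.
Power = P(Z > 1.645 − δ) = Φ(1.397) = 0.9187.

Power ≈ 0.919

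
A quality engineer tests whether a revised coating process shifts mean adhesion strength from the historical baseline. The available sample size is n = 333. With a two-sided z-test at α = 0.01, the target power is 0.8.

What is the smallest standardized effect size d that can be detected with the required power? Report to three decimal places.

Need Φ(δ − 2.576) = 0.8, so δ = 2.576 + 0.842 = 3.417.
(Lower-tail contribution to power is negligible for δ > 0.)
δ = d·√n ⇒ d = δ/√n = 3.417/√333 = 0.1873.

d ≈ 0.187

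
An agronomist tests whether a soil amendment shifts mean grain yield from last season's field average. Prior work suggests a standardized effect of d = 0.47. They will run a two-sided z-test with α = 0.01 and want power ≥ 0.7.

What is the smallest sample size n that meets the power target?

n = 44

For power 0.7 need Φ(δ − z_{0.005}) = 0.7, so δ = z_{0.005} + z_{0.30} = 2.576 + 0.524 = 3.100.
(For δ > 0 the lower-tail rejection region contributes negligibly to power, so the one-term inversion is standard.)
δ = d·√n ⇒ n = (δ/d)² = (3.100 / 0.47)² = 43.51.
Rounding up, n = 44.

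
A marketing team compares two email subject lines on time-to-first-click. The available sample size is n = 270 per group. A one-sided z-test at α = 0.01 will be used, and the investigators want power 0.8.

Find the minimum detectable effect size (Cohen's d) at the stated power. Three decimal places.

d ≈ 0.273

Need Φ(δ − 2.326) = 0.8, so δ = 2.326 + 0.842 = 3.168.
δ = d·√(n/2) ⇒ d = δ/√(n/2) = 3.168/√(270/2) = 0.2727.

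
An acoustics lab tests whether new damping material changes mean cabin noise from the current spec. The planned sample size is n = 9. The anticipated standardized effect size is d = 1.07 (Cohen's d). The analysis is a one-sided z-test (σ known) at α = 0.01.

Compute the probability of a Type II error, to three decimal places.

β ≈ 0.188

Noncentrality parameter: δ = d·√n = 1.07 × √9 = 3.2100
One-sided α = 0.01 → critical value z_{0.01} = 2.326.
Power = Φ(δ − 2.326) = Φ(0.884) = 0.8116.
Type II error: β = 1 − power = 1 − 0.8116 = 0.1884.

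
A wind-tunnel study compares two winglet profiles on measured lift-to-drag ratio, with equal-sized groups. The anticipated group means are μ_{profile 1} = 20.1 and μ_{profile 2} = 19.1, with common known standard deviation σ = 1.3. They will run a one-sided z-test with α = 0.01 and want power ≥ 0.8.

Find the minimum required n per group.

n = 34 per group

Standardized effect: d = |μ_{profile 1} − μ_{profile 2}| / σ = |20.1 − 19.1| / 1.3 = 0.7692
For power 0.8 need Φ(δ − z_{0.01}) = 0.8, so δ = z_{0.01} + z_{0.20} = 2.326 + 0.842 = 3.168.
δ = d·√(n/2) ⇒ n = 2(δ/d)² = 2 × (3.168 / 0.7692)² = 33.92.
Round up to the next whole unit.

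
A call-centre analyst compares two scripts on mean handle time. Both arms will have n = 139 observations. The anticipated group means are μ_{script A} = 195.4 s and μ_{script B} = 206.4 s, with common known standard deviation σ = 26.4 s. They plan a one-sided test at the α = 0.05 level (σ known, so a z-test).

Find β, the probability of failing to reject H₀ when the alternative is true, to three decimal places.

β ≈ 0.034

Standardized effect: d = |μ_{script A} − μ_{script B}| / σ = |195.4 − 206.4| / 26.4 = 0.4167
Noncentrality parameter: δ = d·√(n/2) = 0.4167 × √(139/2) = 3.4736
One-sided α = 0.05 → critical value z_{0.05} = 1.645.
Power = Φ(δ − 1.645) = Φ(1.829) = 0.9663.
Type II error: β = 1 − power = 1 − 0.9663 = 0.0337.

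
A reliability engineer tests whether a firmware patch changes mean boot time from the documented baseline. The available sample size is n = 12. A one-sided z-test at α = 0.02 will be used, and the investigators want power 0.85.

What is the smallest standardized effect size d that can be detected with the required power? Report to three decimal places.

Need Φ(δ − 2.054) = 0.85, so δ = 2.054 + 1.036 = 3.090.
δ = d·√n ⇒ d = δ/√n = 3.090/√12 = 0.8921.

d ≈ 0.892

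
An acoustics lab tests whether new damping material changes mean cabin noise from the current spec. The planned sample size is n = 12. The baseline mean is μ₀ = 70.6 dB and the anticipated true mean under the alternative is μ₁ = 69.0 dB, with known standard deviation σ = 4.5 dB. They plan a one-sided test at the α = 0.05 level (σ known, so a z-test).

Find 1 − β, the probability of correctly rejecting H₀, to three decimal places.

Power ≈ 0.340

Standardized effect: d = |μ₁ − μ₀| / σ = |69.0 − 70.6| / 4.5 = 0.3556
Noncentrality parameter: δ = d·√n = 0.3556 × √12 = 1.2317
Critical value for a one-sided test at α = 0.05: z_α = 1.645.
Power = P(Z > 1.645 − δ) = Φ(-0.413) = 0.3397.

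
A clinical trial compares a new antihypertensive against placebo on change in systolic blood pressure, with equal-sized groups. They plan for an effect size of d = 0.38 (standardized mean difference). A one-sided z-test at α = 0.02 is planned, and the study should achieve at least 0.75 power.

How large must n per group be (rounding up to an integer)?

n = 104 per group

Set Φ(δ − 2.054) = 0.75; then δ − 2.054 = Φ⁻¹(0.75) = 0.674, giving δ = 2.728.
δ = d·√(n/2) ⇒ n = 2(δ/d)² = 2 × (2.728 / 0.38)² = 103.09.
Rounding up, n = 104 per group.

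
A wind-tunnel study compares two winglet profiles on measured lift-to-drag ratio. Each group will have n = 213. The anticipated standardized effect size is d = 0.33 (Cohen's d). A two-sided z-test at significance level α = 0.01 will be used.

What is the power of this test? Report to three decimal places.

Power ≈ 0.797

Noncentrality parameter: δ = d·√(n/2) = 0.33 × √(213/2) = 3.4056
Two-sided α = 0.01 → critical value z_{0.005} = 2.576.
Power = Φ(δ − 2.576) + Φ(−δ − 2.576) = Φ(0.830) + Φ(-5.981) = 0.7967 + 0.0000 = 0.7967.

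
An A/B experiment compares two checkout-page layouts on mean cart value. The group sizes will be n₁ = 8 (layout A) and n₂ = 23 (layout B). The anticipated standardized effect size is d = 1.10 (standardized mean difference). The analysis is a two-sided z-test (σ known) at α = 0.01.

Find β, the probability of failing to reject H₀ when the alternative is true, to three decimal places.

Noncentrality parameter: δ = d / √(1/n₁ + 1/n₂) = 1.10 / √(1/8 + 1/23) = 2.6799
Two-sided α = 0.01 → critical value z_{0.005} = 2.576.
Power = Φ(δ − 2.576) + Φ(−δ − 2.576) = Φ(0.104) + Φ(-5.256) = 0.5414 + 0.0000 = 0.5414.
Type II error: β = 1 − power = 1 − 0.5414 = 0.4586.

β ≈ 0.459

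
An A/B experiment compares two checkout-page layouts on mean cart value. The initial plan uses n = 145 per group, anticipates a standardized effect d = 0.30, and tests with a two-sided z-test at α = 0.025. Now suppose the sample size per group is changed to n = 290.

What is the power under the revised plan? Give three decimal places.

Power ≈ 0.915

With n = 290 per group: δ = d·√(n/2) = 0.30 × √(290/2) = 3.6125. Critical value z_{0.0125} = 2.241.
Revised power = Φ(δ − 2.241) + Φ(−δ − 2.241) = Φ(1.371) + Φ(-5.854) = 0.9148 + 0.0000 = 0.9148.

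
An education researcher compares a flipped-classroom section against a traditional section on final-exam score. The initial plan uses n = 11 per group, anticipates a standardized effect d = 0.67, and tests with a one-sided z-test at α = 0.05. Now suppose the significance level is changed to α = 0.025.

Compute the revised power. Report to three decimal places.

δ = d·√(n/2) = 0.67 × √(11/2) = 1.5713 (unchanged). New critical value: z_{0.025} = 1.960.
Revised power = P(Z > 1.960 − δ) = Φ(-0.389) = 0.3488.

Power ≈ 0.349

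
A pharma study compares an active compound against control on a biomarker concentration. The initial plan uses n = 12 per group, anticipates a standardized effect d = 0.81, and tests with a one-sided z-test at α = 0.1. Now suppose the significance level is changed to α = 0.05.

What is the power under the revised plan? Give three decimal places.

Power ≈ 0.633

δ = d·√(n/2) = 0.81 × √(12/2) = 1.9841 (unchanged). New critical value: z_{0.05} = 1.645.
Revised power = Φ(δ − 1.645) = Φ(0.339) = 0.6328.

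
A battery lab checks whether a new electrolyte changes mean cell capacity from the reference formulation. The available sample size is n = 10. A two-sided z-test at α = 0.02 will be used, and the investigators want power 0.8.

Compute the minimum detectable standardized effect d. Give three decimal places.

Required noncentrality: δ = z_{0.01} + z_{0.20} = 2.326 + 0.842 = 3.168.
(The second rejection-region term Φ(−δ − z_{α/2}) is negligible and dropped.)
δ = d·√n ⇒ d = δ/√n = 3.168/√10 = 1.0018.

d ≈ 1.002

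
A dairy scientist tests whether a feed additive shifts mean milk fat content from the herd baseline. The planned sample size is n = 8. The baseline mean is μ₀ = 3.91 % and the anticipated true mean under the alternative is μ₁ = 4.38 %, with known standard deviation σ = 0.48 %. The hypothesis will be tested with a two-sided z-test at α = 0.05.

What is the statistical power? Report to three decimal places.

Standardized effect: d = |μ₁ − μ₀| / σ = |4.38 − 3.91| / 0.48 = 0.9792
Noncentrality parameter: δ = d·√n = 0.9792 × √8 = 2.7695
Two-sided α = 0.05 → critical value z_{0.025} = 1.960.
Power = Φ(δ − 1.960) + Φ(−δ − 1.960) = Φ(0.810) + Φ(-4.729) = 0.7909 + 0.0000 = 0.7909.

Power ≈ 0.791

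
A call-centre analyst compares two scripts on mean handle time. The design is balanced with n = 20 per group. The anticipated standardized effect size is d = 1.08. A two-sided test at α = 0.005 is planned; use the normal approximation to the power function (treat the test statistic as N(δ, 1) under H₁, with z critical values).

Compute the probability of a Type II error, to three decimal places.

β ≈ 0.272

Noncentrality parameter: δ = d·√(n/2) = 1.08 × √(20/2) = 3.4153
Critical value for a two-sided test at α = 0.005: z_{α/2} = 2.807.
Power = Φ(δ − 2.807) + Φ(−δ − 2.807) = Φ(0.608) + Φ(-6.222) = 0.7285 + 0.0000 = 0.7285.
Type II error: β = 1 − power = 1 − 0.7285 = 0.2715.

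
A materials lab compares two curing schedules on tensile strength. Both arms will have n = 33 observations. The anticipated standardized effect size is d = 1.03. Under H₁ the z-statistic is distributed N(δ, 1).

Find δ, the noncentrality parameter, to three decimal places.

δ ≈ 4.184

δ = d·√(n/2) = 1.03 × √(33/2) = 4.1839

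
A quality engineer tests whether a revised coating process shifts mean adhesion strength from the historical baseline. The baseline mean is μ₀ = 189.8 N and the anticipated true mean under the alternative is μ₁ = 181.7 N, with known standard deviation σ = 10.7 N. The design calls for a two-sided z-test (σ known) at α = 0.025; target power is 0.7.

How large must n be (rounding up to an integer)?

Standardized effect: d = |μ₁ − μ₀| / σ = |181.7 − 189.8| / 10.7 = 0.7570
For power 0.7 need Φ(δ − z_{0.0125}) = 0.7, so δ = z_{0.0125} + z_{0.30} = 2.241 + 0.524 = 2.766.
(Ignoring the negligible lower-tail rejection probability gives the usual closed-form inversion.)
δ = d·√n ⇒ n = (δ/d)² = (2.766 / 0.7570)² = 13.35.
Round up to the next whole unit.

n = 14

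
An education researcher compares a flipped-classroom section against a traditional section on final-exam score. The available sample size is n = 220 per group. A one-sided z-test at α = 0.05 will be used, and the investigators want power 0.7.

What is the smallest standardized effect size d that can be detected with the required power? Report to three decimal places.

Need Φ(δ − 1.645) = 0.7, so δ = 1.645 + 0.524 = 2.169.
δ = d·√(n/2) ⇒ d = δ/√(n/2) = 2.169/√(220/2) = 0.2068.

d ≈ 0.207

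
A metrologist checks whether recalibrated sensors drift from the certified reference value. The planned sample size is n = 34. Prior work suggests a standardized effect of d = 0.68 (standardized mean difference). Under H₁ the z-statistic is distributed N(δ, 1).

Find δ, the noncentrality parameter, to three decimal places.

The noncentrality parameter scales effect size by the design's sample-size factor: δ = d·√n = 0.68 × √34 = 3.9650

δ ≈ 3.965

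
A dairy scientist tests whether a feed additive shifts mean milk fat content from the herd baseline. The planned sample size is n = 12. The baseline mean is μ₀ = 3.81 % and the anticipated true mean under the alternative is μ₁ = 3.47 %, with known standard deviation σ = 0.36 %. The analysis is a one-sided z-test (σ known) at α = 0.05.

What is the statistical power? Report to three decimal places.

Power ≈ 0.948

Standardized effect: d = |μ₁ − μ₀| / σ = |3.47 − 3.81| / 0.36 = 0.9444
Noncentrality parameter: δ = d·√n = 0.9444 × √12 = 3.2717
Critical value for a one-sided test at α = 0.05: z_α = 1.645.
Power = P(Z > 1.645 − δ) = Φ(1.627) = 0.9481.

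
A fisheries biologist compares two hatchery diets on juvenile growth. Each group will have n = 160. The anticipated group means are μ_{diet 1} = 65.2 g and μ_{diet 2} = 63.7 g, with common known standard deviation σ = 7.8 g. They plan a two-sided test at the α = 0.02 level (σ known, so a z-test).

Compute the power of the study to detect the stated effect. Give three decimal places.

Power ≈ 0.272

Standardized effect: d = |μ_{diet 1} − μ_{diet 2}| / σ = |65.2 − 63.7| / 7.8 = 0.1923
Noncentrality parameter: δ = d·√(n/2) = 0.1923 × √(160/2) = 1.7201
Critical value for a two-sided test at α = 0.02: z_{α/2} = 2.326.
Power = Φ(δ − 2.326) + Φ(−δ − 2.326) = Φ(-0.606) + Φ(-4.046) = 0.2722 + 0.0000 = 0.2722.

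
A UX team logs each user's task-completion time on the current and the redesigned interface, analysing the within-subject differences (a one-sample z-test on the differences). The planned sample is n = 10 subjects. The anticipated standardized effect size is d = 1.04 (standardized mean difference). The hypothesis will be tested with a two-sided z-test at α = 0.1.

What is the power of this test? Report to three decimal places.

Power ≈ 0.950

Noncentrality parameter: δ = d·√n = 1.04 × √10 = 3.2888
Critical value for a two-sided test at α = 0.1: z_{α/2} = 1.645.
Power = Φ(δ − 1.645) + Φ(−δ − 1.645) = Φ(1.644) + Φ(-4.934) = 0.9499 + 0.0000 = 0.9499.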